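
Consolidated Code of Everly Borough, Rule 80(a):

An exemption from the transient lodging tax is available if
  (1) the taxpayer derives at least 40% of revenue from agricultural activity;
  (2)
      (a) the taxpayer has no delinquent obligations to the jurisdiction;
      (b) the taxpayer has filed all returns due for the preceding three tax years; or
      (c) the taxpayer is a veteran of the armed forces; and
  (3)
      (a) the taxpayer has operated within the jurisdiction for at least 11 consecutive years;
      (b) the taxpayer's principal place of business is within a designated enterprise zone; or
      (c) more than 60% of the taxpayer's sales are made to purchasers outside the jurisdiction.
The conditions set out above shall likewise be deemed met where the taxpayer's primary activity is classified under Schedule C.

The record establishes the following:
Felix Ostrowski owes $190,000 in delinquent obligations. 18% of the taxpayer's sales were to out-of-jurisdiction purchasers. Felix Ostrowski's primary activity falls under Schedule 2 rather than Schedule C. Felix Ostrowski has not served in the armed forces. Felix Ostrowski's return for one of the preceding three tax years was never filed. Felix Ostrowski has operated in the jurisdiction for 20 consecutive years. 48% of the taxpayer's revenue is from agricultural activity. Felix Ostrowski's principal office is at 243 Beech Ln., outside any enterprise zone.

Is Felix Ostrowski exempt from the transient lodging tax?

No — not exempt.

(1) ≥40% agricultural — holds.
(a) no delinquency — fails.
(b) returns current — fails.
(c) veteran — not satisfied.
(2): F OR F OR F → false.
(a) ≥ 11 yrs in jurisdiction — met.
(b) in enterprise zone — not satisfied.
(c) >60% out-of-jur. sales — not met.
(3): T OR F OR F → true.
Overall: T AND F AND T → false.
Exception (Schedule C activity) — not satisfied.
Result: main false OR exception false → false.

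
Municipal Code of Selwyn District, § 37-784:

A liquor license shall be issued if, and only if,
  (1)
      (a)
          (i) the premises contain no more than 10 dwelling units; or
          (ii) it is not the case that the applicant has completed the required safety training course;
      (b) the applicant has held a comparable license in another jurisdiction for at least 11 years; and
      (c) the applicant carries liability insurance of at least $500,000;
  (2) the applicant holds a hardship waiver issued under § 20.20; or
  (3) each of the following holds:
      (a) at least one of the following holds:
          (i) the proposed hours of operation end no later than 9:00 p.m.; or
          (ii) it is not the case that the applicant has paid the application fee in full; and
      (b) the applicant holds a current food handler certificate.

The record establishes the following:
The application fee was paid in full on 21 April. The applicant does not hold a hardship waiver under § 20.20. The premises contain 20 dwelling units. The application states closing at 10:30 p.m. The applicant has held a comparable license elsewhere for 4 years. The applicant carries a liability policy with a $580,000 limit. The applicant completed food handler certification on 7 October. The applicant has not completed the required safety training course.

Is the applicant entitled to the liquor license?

(i) ≤ 10 units — fails.
(ii) not (safety training) — met.
(a) = F OR T = true.
(b) prior license ≥ 11 yr — fails.
(c) insurance ≥ $500,000 — satisfied.
So (1) is not satisfied (T AND F AND T).
(2) hardship waiver — fails.
(i) closes by 9 p.m. — not met.
(ii) not (fee paid) — fails.
(a): F OR F → false.
(b) food handler cert. — satisfied.
(3) = F AND T = false.
Overall: F OR F OR F → false.

No — denied.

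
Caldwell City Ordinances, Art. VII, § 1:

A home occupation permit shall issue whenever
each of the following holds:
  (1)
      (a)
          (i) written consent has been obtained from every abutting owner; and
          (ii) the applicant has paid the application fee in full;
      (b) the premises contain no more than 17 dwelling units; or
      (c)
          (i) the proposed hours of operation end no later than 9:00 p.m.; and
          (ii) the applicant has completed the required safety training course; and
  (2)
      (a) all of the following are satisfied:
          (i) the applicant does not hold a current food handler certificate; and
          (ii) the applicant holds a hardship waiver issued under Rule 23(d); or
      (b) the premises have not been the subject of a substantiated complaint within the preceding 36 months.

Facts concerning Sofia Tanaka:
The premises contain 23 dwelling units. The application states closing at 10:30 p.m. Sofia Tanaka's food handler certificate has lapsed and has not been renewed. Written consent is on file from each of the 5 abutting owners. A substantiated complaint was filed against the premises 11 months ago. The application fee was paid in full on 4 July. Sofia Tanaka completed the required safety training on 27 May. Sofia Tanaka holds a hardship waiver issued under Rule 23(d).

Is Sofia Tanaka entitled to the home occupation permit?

Yes — granted.

(i) all abutters consent — holds.
(ii) fee paid — satisfied.
(a) = T AND T = true.
(b) ≤ 17 units — not met.
(i) closes by 9 p.m. — fails.
(ii) safety training — met.
(c): F AND T → false.
(1) = T OR F OR F = true.
(i) not (food handler cert.) — holds.
(ii) hardship waiver — holds.
(a): T AND T → true.
(b) no complaint in 36 mo. — fails.
So (2) is satisfied (T OR F).
Overall = T AND T = true.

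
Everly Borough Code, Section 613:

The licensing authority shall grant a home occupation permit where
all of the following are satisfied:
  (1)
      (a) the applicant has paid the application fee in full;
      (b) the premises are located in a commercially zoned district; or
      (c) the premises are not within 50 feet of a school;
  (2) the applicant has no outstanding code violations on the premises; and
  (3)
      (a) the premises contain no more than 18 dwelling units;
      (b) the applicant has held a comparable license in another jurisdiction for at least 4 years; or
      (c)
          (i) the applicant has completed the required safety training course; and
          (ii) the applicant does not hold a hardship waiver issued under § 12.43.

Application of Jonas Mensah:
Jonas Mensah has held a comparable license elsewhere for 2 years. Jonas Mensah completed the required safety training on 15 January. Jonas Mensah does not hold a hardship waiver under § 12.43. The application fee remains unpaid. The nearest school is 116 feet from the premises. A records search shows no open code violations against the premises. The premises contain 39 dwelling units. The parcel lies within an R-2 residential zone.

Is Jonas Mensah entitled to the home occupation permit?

Yes — granted.

(a) fee paid — not met.
(b) commercially zoned — not met.
(c) ≥50 ft from school — satisfied.
So (1) is satisfied (F OR F OR T).
(2) no code violations — met.
(a) ≤ 18 units — not met.
(b) prior license ≥ 4 yr — fails.
(i) safety training — holds.
(ii) not (hardship waiver) — met.
(c): T AND T → true.
So (3) is satisfied (F OR F OR T).
So Overall is satisfied (T AND T AND T).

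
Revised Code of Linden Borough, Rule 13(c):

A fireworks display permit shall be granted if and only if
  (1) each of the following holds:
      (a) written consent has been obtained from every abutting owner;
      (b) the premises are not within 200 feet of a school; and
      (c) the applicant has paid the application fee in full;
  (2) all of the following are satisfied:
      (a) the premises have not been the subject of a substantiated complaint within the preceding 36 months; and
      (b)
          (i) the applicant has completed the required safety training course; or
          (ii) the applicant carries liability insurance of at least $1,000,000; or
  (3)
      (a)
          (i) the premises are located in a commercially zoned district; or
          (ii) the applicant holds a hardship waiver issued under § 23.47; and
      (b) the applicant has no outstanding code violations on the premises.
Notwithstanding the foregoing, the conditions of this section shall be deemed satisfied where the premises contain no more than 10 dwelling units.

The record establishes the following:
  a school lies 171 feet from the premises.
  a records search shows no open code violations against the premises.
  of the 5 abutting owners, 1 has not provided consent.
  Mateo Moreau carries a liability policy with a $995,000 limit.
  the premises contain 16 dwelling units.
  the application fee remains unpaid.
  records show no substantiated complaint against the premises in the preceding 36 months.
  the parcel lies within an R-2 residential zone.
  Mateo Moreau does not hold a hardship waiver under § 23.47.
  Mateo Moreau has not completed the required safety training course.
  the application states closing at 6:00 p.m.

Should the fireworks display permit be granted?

(a) all abutters consent — not satisfied.
(b) ≥200 ft from school — not met.
(c) fee paid — fails.
(1) = F AND F AND F = false.
(a) no complaint in 36 mo. — satisfied.
(i) safety training — not met.
(ii) insurance ≥ $1,000,000 — not satisfied.
(b): F OR F → false.
(2) = T AND F = false.
(i) commercially zoned — not satisfied.
(ii) hardship waiver — not satisfied.
So (a) is not satisfied (F OR F).
(b) no code violations — met.
(3) = F AND T = false.
Overall = F OR F OR F = false.
Exception (≤ 10 units) — not satisfied.
Result: main false OR exception false → false.

No — denied.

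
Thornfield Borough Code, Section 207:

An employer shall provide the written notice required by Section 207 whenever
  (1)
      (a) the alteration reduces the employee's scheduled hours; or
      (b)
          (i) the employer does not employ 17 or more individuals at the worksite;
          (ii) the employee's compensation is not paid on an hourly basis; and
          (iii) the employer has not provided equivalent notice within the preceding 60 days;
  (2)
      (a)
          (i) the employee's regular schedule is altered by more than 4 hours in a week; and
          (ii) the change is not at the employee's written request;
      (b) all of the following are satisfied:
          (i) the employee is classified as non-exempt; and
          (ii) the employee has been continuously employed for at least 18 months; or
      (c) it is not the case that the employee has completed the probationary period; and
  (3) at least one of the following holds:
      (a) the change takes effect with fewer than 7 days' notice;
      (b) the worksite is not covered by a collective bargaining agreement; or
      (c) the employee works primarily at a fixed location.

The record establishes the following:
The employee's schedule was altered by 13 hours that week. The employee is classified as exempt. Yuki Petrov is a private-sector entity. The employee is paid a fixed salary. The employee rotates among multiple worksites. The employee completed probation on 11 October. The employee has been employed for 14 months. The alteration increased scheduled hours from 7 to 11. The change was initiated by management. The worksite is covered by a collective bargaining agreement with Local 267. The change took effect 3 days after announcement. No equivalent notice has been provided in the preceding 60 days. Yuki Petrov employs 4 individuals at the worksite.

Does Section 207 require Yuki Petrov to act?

(a) hours reduced — fails.
(i) not (≥ 17 at site) — holds.
(ii) not (hourly-paid) — satisfied.
(iii) no recent notice — satisfied.
(b) = T AND T AND T = true.
So (1) is satisfied (F OR T).
(i) schedule shift > 4h — met.
(ii) not employee-requested — holds.
So (a) is satisfied (T AND T).
(i) non-exempt — not satisfied.
(ii) tenure ≥ 18 mo. — not satisfied.
So (b) is not satisfied (F AND F).
(c) not (past probation) — fails.
(2): T OR F OR F → true.
(a) < 7 days' notice — satisfied.
(b) no CBA — not met.
(c) fixed location — not met.
(3): T OR F OR F → true.
Overall: T AND T AND T → true.

Yes — required.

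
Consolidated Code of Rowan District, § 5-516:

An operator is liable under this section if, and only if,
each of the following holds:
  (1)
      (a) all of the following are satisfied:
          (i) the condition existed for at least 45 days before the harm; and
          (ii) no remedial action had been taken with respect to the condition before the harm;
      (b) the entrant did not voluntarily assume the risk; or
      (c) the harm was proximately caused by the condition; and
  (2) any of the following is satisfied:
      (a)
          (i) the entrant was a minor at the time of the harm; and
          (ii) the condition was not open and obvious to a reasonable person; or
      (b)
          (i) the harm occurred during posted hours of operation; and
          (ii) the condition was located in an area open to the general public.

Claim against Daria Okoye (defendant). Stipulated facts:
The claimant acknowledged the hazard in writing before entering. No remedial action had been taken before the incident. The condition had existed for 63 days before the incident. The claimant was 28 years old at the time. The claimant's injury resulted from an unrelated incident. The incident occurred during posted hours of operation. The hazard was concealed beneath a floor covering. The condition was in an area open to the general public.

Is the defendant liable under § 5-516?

Yes — liable.

(i) condition ≥45 days old — holds.
(ii) no remedial action — holds.
(a): T AND T → true.
(b) no assumed risk — fails.
(c) proximate cause — fails.
(1) = T OR F OR F = true.
(i) entrant a minor — not met.
(ii) not open/obvious — met.
(a): F AND T → false.
(i) during posted hours — satisfied.
(ii) public area — holds.
(b): T AND T → true.
(2): F OR T → true.
So Overall is satisfied (T AND T).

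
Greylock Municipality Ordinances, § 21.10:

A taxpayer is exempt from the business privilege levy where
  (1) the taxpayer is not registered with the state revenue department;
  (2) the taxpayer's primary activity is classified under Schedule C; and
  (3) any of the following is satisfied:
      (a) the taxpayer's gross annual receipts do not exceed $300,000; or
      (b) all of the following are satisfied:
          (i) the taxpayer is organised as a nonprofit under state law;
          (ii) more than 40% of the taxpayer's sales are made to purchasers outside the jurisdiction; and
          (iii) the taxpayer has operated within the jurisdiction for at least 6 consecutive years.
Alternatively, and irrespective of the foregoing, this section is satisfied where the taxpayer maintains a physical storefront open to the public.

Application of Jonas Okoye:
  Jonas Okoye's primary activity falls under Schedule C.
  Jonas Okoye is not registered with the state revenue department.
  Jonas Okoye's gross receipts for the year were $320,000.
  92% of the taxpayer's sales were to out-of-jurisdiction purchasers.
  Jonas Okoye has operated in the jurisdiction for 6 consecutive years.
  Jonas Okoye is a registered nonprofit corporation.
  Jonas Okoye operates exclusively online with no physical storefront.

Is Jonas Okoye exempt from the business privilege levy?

(1) not (state-registered) — holds.
(2) Schedule C activity — met.
(a) receipts ≤ $300,000 — not satisfied.
(i) nonprofit — met.
(ii) >40% out-of-jur. sales — met.
(iii) ≥ 6 yrs in jurisdiction — met.
(b) = T AND T AND T = true.
(3): F OR T → true.
Overall = T AND T AND T = true.
Exception (has storefront) — not satisfied.
Result: main true OR exception false → true.

Yes — exempt.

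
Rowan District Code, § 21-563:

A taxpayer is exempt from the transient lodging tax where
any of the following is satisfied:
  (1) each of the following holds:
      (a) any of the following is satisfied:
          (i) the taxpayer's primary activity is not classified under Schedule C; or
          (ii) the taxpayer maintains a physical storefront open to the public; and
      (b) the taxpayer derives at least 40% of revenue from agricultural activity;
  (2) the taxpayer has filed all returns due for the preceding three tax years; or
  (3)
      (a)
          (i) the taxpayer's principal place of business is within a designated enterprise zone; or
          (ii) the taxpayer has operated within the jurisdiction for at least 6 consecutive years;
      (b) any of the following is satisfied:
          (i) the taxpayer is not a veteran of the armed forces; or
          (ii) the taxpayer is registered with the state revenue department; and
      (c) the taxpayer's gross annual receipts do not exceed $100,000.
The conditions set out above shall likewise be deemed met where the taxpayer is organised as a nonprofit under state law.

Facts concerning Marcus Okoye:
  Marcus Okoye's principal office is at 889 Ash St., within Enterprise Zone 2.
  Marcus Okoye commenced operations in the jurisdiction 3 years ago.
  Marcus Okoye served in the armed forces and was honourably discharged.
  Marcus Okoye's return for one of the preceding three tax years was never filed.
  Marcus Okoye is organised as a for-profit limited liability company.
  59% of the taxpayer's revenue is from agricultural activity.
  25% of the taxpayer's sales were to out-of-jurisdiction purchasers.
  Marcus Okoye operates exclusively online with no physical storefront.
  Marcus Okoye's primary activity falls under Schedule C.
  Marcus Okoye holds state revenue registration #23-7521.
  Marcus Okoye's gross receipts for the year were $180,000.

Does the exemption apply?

No — not exempt.

(i) not (Schedule C activity) — not satisfied.
(ii) has storefront — not satisfied.
(a): F OR F → false.
(b) ≥40% agricultural — satisfied.
(1): F AND T → false.
(2) returns current — not satisfied.
(i) in enterprise zone — holds.
(ii) ≥ 6 yrs in jurisdiction — not met.
(a): T OR F → true.
(i) not (veteran) — fails.
(ii) state-registered — holds.
So (b) is satisfied (F OR T).
(c) receipts ≤ $100,000 — not met.
So (3) is not satisfied (T AND T AND F).
Overall = F OR F OR F = false.
Exception (nonprofit) — not satisfied.
Result: main false OR exception false → false.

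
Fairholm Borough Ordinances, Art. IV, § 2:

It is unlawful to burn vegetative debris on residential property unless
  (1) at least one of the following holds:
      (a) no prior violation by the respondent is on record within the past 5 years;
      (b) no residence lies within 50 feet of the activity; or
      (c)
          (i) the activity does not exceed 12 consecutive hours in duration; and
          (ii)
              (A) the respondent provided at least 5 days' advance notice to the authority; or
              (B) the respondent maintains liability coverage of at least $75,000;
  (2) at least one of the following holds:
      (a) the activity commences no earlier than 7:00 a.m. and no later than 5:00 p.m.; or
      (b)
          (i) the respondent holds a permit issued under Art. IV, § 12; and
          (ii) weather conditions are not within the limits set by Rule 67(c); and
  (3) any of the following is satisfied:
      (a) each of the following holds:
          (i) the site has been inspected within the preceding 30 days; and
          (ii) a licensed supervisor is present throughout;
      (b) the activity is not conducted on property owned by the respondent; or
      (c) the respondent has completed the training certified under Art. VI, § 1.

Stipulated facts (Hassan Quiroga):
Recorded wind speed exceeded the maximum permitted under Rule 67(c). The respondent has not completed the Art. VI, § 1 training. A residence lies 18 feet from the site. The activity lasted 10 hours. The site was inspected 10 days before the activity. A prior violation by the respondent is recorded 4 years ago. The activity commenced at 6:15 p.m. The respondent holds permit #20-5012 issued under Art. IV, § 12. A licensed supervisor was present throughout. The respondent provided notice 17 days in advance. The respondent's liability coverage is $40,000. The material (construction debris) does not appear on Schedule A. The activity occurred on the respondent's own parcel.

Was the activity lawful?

Yes — lawful.

(a) no prior violation — not satisfied.
(b) no residence in 50 ft — not satisfied.
(i) ≤ 12 hrs duration — holds.
(A) ≥5 days' notice — met.
(B) coverage ≥ $75,000 — not met.
(ii) = T OR F = true.
So (c) is satisfied (T AND T).
(1): F OR F OR T → true.
(a) start within hours — not satisfied.
(i) holds permit — holds.
(ii) not (weather ok) — satisfied.
(b): T AND T → true.
So (2) is satisfied (F OR T).
(i) site inspected — holds.
(ii) supervisor present — satisfied.
(a): T AND T → true.
(b) not (own property) — not met.
(c) training certified — not met.
(3) = T OR F OR F = true.
Overall = T AND T AND T = true.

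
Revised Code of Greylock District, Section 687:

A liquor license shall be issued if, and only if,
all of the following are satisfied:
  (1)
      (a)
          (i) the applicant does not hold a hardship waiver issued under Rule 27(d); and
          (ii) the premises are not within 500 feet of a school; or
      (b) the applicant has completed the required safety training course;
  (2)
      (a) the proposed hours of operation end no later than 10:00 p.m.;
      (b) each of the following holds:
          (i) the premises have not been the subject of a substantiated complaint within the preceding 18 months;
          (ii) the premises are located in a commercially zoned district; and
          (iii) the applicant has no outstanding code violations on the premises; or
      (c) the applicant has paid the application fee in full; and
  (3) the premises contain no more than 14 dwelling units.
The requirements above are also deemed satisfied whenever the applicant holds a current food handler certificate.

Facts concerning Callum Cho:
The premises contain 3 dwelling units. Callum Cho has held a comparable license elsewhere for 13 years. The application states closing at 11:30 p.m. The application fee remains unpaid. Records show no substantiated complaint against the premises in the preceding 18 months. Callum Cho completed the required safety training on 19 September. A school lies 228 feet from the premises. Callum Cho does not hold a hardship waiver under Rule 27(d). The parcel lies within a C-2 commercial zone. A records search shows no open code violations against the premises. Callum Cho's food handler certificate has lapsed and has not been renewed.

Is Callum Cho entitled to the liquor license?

Yes — granted.

(i) not (hardship waiver) — holds.
(ii) ≥500 ft from school — fails.
(a) = T AND F = false.
(b) safety training — met.
(1) = F OR T = true.
(a) closes by 10 p.m. — fails.
(i) no complaint in 18 mo. — met.
(ii) commercially zoned — met.
(iii) no code violations — satisfied.
(b) = T AND T AND T = true.
(c) fee paid — not met.
(2): F OR T OR F → true.
(3) ≤ 14 units — satisfied.
So Overall is satisfied (T AND T AND T).
Exception (food handler cert.) — not satisfied.
Result: main true OR exception false → true.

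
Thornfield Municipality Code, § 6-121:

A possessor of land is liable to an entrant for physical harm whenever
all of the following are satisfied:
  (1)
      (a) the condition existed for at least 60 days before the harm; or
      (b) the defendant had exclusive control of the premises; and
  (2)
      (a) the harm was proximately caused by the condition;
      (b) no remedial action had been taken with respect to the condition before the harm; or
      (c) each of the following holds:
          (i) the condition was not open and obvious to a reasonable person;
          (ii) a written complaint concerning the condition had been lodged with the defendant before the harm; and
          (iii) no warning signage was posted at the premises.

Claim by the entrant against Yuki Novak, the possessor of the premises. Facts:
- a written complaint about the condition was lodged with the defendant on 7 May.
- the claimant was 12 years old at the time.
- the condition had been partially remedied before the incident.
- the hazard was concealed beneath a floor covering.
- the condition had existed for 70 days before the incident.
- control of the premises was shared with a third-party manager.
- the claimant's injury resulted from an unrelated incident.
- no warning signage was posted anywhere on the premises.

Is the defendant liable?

Yes — liable.

(a) condition ≥60 days old — satisfied.
(b) exclusive control — fails.
(1) = T OR F = true.
(a) proximate cause — not satisfied.
(b) no remedial action — not satisfied.
(i) not open/obvious — holds.
(ii) complaint lodged — met.
(iii) no signage posted — satisfied.
So (c) is satisfied (T AND T AND T).
So (2) is satisfied (F OR F OR T).
Overall: T AND T → true.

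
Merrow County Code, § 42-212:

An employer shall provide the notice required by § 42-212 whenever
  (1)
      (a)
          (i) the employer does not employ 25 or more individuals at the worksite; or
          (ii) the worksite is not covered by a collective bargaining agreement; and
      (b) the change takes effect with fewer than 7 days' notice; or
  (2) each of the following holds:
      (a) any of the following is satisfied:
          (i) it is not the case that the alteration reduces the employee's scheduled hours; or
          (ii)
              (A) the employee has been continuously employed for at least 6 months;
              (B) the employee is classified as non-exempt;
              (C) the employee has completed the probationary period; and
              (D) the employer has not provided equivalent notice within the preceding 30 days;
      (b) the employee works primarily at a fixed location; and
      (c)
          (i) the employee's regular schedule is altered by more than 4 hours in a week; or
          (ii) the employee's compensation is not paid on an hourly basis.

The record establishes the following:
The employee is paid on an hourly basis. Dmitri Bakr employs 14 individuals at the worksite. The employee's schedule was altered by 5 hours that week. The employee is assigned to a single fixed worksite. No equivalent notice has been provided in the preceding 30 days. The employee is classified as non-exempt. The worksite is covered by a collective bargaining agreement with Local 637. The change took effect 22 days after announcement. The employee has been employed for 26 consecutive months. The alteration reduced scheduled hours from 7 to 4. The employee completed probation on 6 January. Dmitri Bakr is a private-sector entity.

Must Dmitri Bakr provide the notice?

(i) not (≥ 25 at site) — satisfied.
(ii) no CBA — not met.
So (a) is satisfied (T OR F).
(b) < 7 days' notice — fails.
So (1) is not satisfied (T AND F).
(i) not (hours reduced) — fails.
(A) tenure ≥ 6 mo. — met.
(B) non-exempt — met.
(C) past probation — met.
(D) no recent notice — satisfied.
(ii) = T AND T AND T AND T = true.
(a): F OR T → true.
(b) fixed location — satisfied.
(i) schedule shift > 4h — satisfied.
(ii) not (hourly-paid) — not met.
So (c) is satisfied (T OR F).
(2) = T AND T AND T = true.
Overall: F OR T → true.

Yes — required.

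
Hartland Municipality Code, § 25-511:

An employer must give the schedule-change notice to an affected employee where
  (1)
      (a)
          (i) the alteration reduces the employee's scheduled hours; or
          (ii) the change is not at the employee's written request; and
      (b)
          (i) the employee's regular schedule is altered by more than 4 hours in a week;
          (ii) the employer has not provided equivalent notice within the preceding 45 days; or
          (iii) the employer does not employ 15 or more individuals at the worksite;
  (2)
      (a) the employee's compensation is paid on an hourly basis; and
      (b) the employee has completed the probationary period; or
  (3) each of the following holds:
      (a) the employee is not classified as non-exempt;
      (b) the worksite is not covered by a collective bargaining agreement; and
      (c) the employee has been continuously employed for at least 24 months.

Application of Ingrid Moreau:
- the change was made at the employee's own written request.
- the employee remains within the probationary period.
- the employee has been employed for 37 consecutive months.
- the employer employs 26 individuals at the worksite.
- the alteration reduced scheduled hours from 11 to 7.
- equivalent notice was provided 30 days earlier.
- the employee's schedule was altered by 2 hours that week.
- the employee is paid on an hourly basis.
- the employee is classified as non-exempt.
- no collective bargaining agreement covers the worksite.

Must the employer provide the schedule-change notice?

(i) hours reduced — satisfied.
(ii) not employee-requested — fails.
(a) = T OR F = true.
(i) schedule shift > 4h — not satisfied.
(ii) no recent notice — not satisfied.
(iii) not (≥ 15 at site) — fails.
(b) = F OR F OR F = false.
So (1) is not satisfied (T AND F).
(a) hourly-paid — met.
(b) past probation — fails.
(2) = T AND F = false.
(a) not (non-exempt) — not satisfied.
(b) no CBA — holds.
(c) tenure ≥ 24 mo. — holds.
(3): F AND T AND T → false.
Overall: F OR F OR F → false.

No — not required.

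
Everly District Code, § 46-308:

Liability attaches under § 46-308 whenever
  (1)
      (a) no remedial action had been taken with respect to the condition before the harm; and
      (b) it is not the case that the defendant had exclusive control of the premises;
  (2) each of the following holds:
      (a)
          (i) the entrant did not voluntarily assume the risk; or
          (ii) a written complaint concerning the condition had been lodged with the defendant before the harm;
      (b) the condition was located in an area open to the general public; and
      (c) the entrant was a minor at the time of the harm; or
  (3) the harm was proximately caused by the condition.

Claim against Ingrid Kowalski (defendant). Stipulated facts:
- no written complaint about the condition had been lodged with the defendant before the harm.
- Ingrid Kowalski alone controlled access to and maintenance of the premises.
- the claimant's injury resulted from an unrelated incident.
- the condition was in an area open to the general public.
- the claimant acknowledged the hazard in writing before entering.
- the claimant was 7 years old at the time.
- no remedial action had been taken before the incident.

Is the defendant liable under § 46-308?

No — not liable.

(a) no remedial action — holds.
(b) not (exclusive control) — not met.
(1) = T AND F = false.
(i) no assumed risk — fails.
(ii) complaint lodged — not satisfied.
So (a) is not satisfied (F OR F).
(b) public area — satisfied.
(c) entrant a minor — satisfied.
(2): F AND T AND T → false.
(3) proximate cause — fails.
Overall = F OR F OR F = false.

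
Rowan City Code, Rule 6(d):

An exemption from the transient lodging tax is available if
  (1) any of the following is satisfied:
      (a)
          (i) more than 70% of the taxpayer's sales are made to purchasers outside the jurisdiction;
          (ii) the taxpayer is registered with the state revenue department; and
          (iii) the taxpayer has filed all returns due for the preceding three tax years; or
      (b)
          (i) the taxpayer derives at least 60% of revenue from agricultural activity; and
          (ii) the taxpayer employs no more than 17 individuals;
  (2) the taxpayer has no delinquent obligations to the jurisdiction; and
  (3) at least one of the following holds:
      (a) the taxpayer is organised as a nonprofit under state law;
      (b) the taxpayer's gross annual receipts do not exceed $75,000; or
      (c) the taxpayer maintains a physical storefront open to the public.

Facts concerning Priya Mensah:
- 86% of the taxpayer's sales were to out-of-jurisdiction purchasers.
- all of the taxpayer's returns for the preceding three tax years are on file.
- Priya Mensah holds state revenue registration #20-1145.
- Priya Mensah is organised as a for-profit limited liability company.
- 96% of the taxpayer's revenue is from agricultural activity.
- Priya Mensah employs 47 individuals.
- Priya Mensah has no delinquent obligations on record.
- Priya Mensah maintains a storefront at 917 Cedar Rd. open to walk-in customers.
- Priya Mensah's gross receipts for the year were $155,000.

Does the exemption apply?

Yes — exempt.

(i) >70% out-of-jur. sales — met.
(ii) state-registered — holds.
(iii) returns current — met.
(a) = T AND T AND T = true.
(i) ≥60% agricultural — holds.
(ii) ≤ 17 employees — not satisfied.
(b) = T AND F = false.
(1) = T OR F = true.
(2) no delinquency — satisfied.
(a) nonprofit — fails.
(b) receipts ≤ $75,000 — not satisfied.
(c) has storefront — holds.
(3) = F OR F OR T = true.
So Overall is satisfied (T AND T AND T).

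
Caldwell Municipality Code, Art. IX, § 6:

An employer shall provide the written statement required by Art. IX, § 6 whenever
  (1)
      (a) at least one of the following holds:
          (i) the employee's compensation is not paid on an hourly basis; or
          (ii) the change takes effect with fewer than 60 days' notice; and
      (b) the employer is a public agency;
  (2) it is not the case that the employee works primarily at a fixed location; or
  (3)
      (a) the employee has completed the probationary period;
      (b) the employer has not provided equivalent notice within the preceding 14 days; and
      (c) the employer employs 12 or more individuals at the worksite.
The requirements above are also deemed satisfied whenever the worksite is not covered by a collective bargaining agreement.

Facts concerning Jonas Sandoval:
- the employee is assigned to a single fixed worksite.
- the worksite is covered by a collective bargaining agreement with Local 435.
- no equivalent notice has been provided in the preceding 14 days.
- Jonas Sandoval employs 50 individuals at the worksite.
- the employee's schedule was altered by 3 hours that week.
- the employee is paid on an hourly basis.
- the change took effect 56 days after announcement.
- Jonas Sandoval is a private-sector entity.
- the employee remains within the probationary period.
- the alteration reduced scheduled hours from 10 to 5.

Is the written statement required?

No — not required.

(i) not (hourly-paid) — not satisfied.
(ii) < 60 days' notice — holds.
(a): F OR T → true.
(b) public agency — fails.
So (1) is not satisfied (T AND F).
(2) not (fixed location) — not met.
(a) past probation — not met.
(b) no recent notice — met.
(c) ≥ 12 at site — satisfied.
(3) = F AND T AND T = false.
Overall: F OR F OR F → false.
Exception (no CBA) — not satisfied.
Result: main false OR exception false → false.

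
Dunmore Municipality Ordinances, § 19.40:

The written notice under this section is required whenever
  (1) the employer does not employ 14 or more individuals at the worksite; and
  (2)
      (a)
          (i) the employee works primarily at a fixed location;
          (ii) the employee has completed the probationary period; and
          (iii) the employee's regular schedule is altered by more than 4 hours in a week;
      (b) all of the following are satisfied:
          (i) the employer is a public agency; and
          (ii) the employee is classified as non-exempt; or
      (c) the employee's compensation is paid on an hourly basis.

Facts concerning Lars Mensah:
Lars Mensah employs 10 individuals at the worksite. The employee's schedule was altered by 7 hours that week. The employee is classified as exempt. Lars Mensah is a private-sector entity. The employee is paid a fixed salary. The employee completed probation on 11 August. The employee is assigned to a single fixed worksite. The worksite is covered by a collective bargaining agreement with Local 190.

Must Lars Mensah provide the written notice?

(1) not (≥ 14 at site) — holds.
(i) fixed location — satisfied.
(ii) past probation — satisfied.
(iii) schedule shift > 4h — met.
So (a) is satisfied (T AND T AND T).
(i) public agency — fails.
(ii) non-exempt — fails.
(b) = F AND F = false.
(c) hourly-paid — not met.
(2) = T OR F OR F = true.
Overall = T AND T = true.

Yes — required.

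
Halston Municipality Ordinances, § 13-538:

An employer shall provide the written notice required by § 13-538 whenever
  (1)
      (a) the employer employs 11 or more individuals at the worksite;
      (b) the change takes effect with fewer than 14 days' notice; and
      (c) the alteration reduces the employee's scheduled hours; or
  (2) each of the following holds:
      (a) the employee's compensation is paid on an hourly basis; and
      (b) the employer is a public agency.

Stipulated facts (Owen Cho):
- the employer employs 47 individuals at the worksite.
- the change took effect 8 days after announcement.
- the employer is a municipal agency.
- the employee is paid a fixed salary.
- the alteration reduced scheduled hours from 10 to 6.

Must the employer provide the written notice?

(a) ≥ 11 at site — satisfied.
(b) < 14 days' notice — satisfied.
(c) hours reduced — met.
(1): T AND T AND T → true.
(a) hourly-paid — not met.
(b) public agency — satisfied.
So (2) is not satisfied (F AND T).
So Overall is satisfied (T OR F).

Yes — required.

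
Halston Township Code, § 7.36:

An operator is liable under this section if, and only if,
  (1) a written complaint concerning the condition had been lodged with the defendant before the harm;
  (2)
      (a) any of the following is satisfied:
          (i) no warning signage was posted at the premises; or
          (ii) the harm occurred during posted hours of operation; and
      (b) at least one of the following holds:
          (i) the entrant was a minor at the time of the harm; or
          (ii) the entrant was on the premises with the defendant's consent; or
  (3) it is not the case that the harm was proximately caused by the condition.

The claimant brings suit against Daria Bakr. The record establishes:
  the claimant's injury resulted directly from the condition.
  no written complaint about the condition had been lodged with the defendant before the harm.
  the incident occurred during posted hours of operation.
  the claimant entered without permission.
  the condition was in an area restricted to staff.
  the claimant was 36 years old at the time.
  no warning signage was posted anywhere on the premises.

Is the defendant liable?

(1) complaint lodged — fails.
(i) no signage posted — met.
(ii) during posted hours — satisfied.
(a) = T OR T = true.
(i) entrant a minor — not met.
(ii) consent to enter — not satisfied.
(b) = F OR F = false.
(2) = T AND F = false.
(3) not (proximate cause) — not satisfied.
Overall = F OR F OR F = false.

No — not liable.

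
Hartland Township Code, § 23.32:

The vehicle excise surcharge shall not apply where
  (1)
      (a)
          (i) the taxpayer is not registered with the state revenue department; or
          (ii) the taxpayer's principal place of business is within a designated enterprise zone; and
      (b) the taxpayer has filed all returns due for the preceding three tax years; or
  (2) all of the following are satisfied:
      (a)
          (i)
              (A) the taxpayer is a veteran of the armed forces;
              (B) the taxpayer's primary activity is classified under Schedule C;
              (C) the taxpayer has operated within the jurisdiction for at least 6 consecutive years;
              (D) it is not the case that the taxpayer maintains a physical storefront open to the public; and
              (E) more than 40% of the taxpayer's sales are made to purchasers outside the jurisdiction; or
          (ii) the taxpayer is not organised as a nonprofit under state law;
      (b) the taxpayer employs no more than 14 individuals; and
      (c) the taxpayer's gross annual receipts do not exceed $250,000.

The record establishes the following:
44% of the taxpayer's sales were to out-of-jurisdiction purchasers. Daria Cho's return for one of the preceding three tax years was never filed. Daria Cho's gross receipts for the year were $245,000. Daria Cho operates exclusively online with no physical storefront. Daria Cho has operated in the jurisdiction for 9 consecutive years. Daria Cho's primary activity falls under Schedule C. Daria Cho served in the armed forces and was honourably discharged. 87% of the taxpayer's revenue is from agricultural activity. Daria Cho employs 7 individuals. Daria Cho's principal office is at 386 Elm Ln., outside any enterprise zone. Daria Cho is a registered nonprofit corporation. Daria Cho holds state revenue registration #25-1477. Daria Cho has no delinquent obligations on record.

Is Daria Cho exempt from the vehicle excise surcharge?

(i) not (state-registered) — not satisfied.
(ii) in enterprise zone — fails.
So (a) is not satisfied (F OR F).
(b) returns current — fails.
(1): F AND F → false.
(A) veteran — holds.
(B) Schedule C activity — satisfied.
(C) ≥ 6 yrs in jurisdiction — holds.
(D) not (has storefront) — met.
(E) >40% out-of-jur. sales — holds.
(i): T AND T AND T AND T AND T → true.
(ii) not (nonprofit) — fails.
(a) = T OR F = true.
(b) ≤ 14 employees — satisfied.
(c) receipts ≤ $250,000 — holds.
So (2) is satisfied (T AND T AND T).
So Overall is satisfied (F OR T).

Yes — exempt.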